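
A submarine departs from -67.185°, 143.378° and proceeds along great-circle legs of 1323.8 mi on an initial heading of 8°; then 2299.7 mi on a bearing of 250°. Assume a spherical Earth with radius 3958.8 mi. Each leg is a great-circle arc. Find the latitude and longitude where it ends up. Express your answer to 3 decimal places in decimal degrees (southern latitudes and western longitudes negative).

Apply the spherical direct solution leg by leg, carrying full precision between legs.
Leg 1: from (-67.185°, 143.378°), δ = 1323.8/3958.8 = 0.334394 rad, θ = 8° → φ = -48.132°, λ = 147.302°.
Leg 2: from (-48.132°, 147.302°), δ = 2299.7/3958.8 = 0.580908 rad, θ = 250° → φ = -48.400°, λ = 96.340°.

latitude -48.400°, longitude 96.340°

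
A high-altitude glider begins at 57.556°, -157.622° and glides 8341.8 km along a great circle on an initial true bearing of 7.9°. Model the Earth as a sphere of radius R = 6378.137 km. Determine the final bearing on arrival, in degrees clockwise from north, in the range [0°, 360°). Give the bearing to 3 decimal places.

final bearing 173.782°

Central angle δ = d/R = 1.307874 rad.
With φ₁ = 57.556° = 1.004542 rad and θ = 7.9° = 0.137881 rad:
Destination latitude: φ₂ = arcsin( sin φ₁ cos δ + cos φ₁ sin δ cos θ ) = arcsin(0.732459) = 47.093°.
Then Δλ = atan2(0.071202, -0.358231) = 2.945391 rad, from sin θ sin δ cos φ₁ over cos δ − sin φ₁ sin φ₂.
λ₂ = λ₁ + Δλ = 11.136°.
The forward bearing on arrival equals the back-azimuth from the destination plus 180°.
Back-azimuth from P₂ (47.093°, 11.136°) to P₁ (57.556°, -157.622°), with Δλ' = λ₁ − λ₂ = -168.758°: atan2( sin Δλ' cos φ₁ , cos φ₂ sin φ₁ − sin φ₂ cos φ₁ cos Δλ' ) = 353.782°.
Final bearing = (353.782° + 180°) mod 360° = 173.782°.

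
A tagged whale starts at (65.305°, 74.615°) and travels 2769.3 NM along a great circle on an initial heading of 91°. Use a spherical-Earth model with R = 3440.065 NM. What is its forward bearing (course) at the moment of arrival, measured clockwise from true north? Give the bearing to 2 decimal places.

final bearing 147.67°

δ = 2769.3/3440.065 = 0.805014 rad (46.1239°).
Start latitude φ₁ = 1.139787 rad; initial bearing θ = 1.588250 rad.
Applying the spherical law of cosines for sides, sin φ₂ = sin φ₁ cos δ + cos φ₁ sin δ cos θ = 0.624457, so φ₂ = 38.642°.
Δλ = atan2( sin θ sin δ cos φ₁ , cos δ − sin φ₁ sin φ₂ ) = atan2(0.301112, 0.125754) = 1.175184 rad = 67.333°.
Hence λ₂ = 74.615° + 67.333° = 141.948°.
The forward bearing on arrival equals the back-azimuth from the destination plus 180°.
Back-azimuth from P₂ (38.64°, 141.95°) to P₁ (65.31°, 74.61°), with Δλ' = λ₁ − λ₂ = -67.33°: atan2( sin Δλ' cos φ₁ , cos φ₂ sin φ₁ − sin φ₂ cos φ₁ cos Δλ' ) = 327.67°.
Final bearing = (327.67° + 180°) mod 360° = 147.67°.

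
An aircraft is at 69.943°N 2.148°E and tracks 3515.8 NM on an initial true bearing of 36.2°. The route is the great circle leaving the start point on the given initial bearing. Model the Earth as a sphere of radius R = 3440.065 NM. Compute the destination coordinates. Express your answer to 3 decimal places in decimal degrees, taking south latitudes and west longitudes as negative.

Central angle δ = d/R = 1.022016 rad.
Converting: φ₁ = 1.220736 rad, θ = 0.631809 rad.
Destination latitude: φ₂ = arcsin( sin φ₁ cos δ + cos φ₁ sin δ cos θ ) = arcsin(0.726124) = 46.562°.
Δλ = atan2( sin θ sin δ cos φ₁ , cos δ − sin φ₁ sin φ₂ ) = atan2(0.172809, -0.160438) = 2.319090 rad = 132.874°.
λ₂ = λ₁ + Δλ = 135.022°.

latitude 46.562°, longitude 135.022°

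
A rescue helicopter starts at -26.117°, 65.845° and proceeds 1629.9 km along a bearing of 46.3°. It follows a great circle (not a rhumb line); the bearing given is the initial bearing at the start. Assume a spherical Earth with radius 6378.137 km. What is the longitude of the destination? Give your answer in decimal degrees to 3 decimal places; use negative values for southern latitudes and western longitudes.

The arc subtends δ = 1629.9/6378.137 = 0.255545 rad at the centre.
Start latitude φ₁ = -0.455828 rad; initial bearing θ = 0.808087 rad.
Applying the spherical law of cosines for sides, sin φ₂ = sin φ₁ cos δ + cos φ₁ sin δ cos θ = -0.269105, so φ₂ = -15.611°.
Then Δλ = atan2(0.164087, 0.849064) = 0.190903 rad, from sin θ sin δ cos φ₁ over cos δ − sin φ₁ sin φ₂.
λ₂ = 65.845° + 10.938° = 76.783°.

longitude 76.783°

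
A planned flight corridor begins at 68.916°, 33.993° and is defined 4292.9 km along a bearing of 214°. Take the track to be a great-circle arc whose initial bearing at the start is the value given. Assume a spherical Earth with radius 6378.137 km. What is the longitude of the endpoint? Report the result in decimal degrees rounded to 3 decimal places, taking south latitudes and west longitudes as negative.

Angular distance δ = d/R = 4292.9 / 6378.137 = 0.673065 rad.
Start latitude φ₁ = 1.202811 rad; initial bearing θ = 3.735005 rad.
Destination latitude: φ₂ = arcsin( sin φ₁ cos δ + cos φ₁ sin δ cos θ ) = arcsin(0.543653) = 32.933°.
For the longitude increment, Δλ = atan2( sin θ sin δ cos φ₁, cos δ − sin φ₁ sin φ₂ ) = atan2(-0.125401, 0.274657) = -24.540°.
λ₂ = λ₁ + Δλ = 9.453°.

longitude 9.453°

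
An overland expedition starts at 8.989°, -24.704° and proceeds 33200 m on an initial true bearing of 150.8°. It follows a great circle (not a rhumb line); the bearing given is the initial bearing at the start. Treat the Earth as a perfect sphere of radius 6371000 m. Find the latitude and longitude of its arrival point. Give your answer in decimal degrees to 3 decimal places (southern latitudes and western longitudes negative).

The arc subtends δ = 33200/6371000 = 0.005211 rad at the centre.
Converting: φ₁ = 0.156888 rad, θ = 2.631957 rad.
sin φ₂ = sin φ₁ cos δ + cos φ₁ sin δ cos θ = (0.156245)(0.999986) + (0.987718)(0.005211)(-0.872922) = 0.151750
φ₂ = asin(0.151750) = 0.152338 rad = 8.728°.
Then Δλ = atan2(0.002511, 0.976276) = 0.002572 rad, from sin θ sin δ cos φ₁ over cos δ − sin φ₁ sin φ₂.
λ₂ = λ₁ + Δλ = -24.557°.

latitude 8.728°, longitude -24.557°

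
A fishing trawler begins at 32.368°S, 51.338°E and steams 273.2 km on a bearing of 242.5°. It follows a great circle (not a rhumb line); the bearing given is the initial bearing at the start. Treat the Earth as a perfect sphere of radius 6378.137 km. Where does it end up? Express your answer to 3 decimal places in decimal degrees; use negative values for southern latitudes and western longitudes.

latitude -33.474°, longitude 48.728°

Central angle δ = d/R = 0.042834 rad.
Start latitude φ₁ = -0.564928 rad; initial bearing θ = 4.232423 rad.
sin φ₂ = sin φ₁ cos δ + cos φ₁ sin δ cos θ = (-0.535355)(0.999083) + (0.844627)(0.042821)(-0.461749) = -0.551564
φ₂ = asin(-0.551564) = -0.584239 rad = -33.474°.
Then Δλ = atan2(-0.032081, 0.703800) = -0.045551 rad, from sin θ sin δ cos φ₁ over cos δ − sin φ₁ sin φ₂.
λ₂ = 51.338° + -2.610° = 48.728°.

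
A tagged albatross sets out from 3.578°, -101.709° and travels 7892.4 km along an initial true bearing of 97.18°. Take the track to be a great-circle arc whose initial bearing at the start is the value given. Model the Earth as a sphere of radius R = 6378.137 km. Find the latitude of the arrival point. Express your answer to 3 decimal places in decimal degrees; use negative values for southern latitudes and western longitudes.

The arc subtends δ = 7892.4/6378.137 = 1.237415 rad at the centre.
With φ₁ = 3.578° = 0.062448 rad and θ = 97.18° = 1.696111 rad:
sin φ₂ = sin φ₁ cos δ + cos φ₁ sin δ cos θ = (0.062407)(0.327240) + (0.998051)(0.944941)(-0.124987) = -0.097453
φ₂ = asin(-0.097453) = -0.097608 rad = -5.593°.
For the longitude increment, Δλ = atan2( sin θ sin δ cos φ₁, cos δ − sin φ₁ sin φ₂ ) = atan2(0.935704, 0.333322) = 70.393°.
λ₂ = -101.709° + 70.393° = -31.316°.

latitude -5.593°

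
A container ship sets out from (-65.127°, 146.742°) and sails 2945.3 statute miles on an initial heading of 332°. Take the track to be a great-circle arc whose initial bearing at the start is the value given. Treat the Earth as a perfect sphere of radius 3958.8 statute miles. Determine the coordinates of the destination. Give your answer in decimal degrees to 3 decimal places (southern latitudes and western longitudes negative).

latitude -24.584°, longitude 126.277°

The arc subtends δ = 2945.3/3958.8 = 0.743988 rad at the centre.
Converting: φ₁ = -1.136681 rad, θ = 5.794493 rad.
Destination latitude: φ₂ = arcsin( sin φ₁ cos δ + cos φ₁ sin δ cos θ ) = arcsin(-0.416019) = -24.584°.
For the longitude increment, Δλ = atan2( sin θ sin δ cos φ₁, cos δ − sin φ₁ sin φ₂ ) = atan2(-0.133728, 0.358343) = -20.465°.
λ₂ = 146.742° + -20.465° = 126.277°.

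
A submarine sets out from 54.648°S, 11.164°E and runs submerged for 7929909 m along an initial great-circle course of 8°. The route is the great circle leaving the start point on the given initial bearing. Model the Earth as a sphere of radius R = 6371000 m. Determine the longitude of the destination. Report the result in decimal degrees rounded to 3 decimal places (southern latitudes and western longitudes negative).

longitude 19.061°

Central angle δ = d/R = 1.244688 rad.
Converting: φ₁ = -0.953788 rad, θ = 0.139626 rad.
sin φ₂ = sin φ₁ cos δ + cos φ₁ sin δ cos θ = (-0.815613)(0.320359) + (0.578598)(0.947296)(0.990268) = 0.281481
φ₂ = asin(0.281481) = 0.285337 rad = 16.349°.
For the longitude increment, Δλ = atan2( sin θ sin δ cos φ₁, cos δ − sin φ₁ sin φ₂ ) = atan2(0.076281, 0.549938) = 7.897°.
λ₂ = λ₁ + Δλ = 19.061°.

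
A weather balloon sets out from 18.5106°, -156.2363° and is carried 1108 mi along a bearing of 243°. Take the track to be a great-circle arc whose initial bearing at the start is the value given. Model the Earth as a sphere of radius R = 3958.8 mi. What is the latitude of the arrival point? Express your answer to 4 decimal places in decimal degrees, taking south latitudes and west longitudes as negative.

latitude 10.7313°

Angular distance δ = d/R = 1108 / 3958.8 = 0.279883 rad.
With φ₁ = 18.5106° = 0.323071 rad and θ = 243° = 4.241150 rad:
Applying the spherical law of cosines for sides, sin φ₂ = sin φ₁ cos δ + cos φ₁ sin δ cos θ = 0.186203, so φ₂ = 10.7313°.
Then Δλ = atan2(-0.233401, 0.901972) = -0.253213 rad, from sin θ sin δ cos φ₁ over cos δ − sin φ₁ sin φ₂.
λ₂ = λ₁ + Δλ = -170.7443°.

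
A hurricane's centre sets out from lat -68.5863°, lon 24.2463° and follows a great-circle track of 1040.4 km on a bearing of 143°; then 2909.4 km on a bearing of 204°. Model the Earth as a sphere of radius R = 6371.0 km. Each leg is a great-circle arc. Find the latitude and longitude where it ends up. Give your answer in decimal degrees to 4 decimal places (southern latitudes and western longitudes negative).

latitude -76.2086°, longitude -84.7263°

Apply the spherical direct solution leg by leg, carrying full precision between legs.
Leg 1: from (-68.5863°, 24.2463°), δ = 1040.4/6371 = 0.163302 rad, θ = 143° → φ = -75.0136°, λ = 46.4789°.
Leg 2: from (-75.0136°, 46.4789°), δ = 2909.4/6371 = 0.456663 rad, θ = 204° → φ = -76.2086°, λ = -84.7263°.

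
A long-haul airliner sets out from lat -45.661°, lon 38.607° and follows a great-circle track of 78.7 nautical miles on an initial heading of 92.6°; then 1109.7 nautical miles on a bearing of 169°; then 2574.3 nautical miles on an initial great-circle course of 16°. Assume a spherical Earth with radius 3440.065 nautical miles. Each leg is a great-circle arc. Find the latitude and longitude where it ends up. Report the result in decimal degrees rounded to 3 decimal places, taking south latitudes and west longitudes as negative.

Apply the spherical direct solution leg by leg, carrying full precision between legs.
Leg 1: from (-45.661°, 38.607°), δ = 78.7/3440.065 = 0.022877 rad, θ = 92.6° → φ = -45.705°, λ = 40.482°.
Leg 2: from (-45.705°, 40.482°), δ = 1109.7/3440.065 = 0.322581 rad, θ = 169° → φ = -63.658°, λ = 48.317°.
Leg 3: from (-63.658°, 48.317°), δ = 2574.3/3440.065 = 0.748329 rad, θ = 16° → φ = -21.500°, λ = 59.946°.

latitude -21.500°, longitude 59.946°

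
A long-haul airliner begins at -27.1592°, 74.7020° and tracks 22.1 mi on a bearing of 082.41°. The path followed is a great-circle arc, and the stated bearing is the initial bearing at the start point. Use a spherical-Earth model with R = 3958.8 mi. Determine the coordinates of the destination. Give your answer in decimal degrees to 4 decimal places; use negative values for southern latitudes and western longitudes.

Angular distance δ = d/R = 22.1 / 3958.8 = 0.005582 rad.
With φ₁ = -27.1592° = -0.474017 rad and θ = 82.41° = 1.438326 rad:
Applying the spherical law of cosines for sides, sin φ₂ = sin φ₁ cos δ + cos φ₁ sin δ cos θ = -0.455801, so φ₂ = -27.1165°.
Δλ = atan2( sin θ sin δ cos φ₁ , cos δ − sin φ₁ sin φ₂ ) = atan2(0.004923, 0.791927) = 0.006217 rad = 0.3562°.
λ₂ = 74.7020° + 0.3562° = 75.0582°.

latitude -27.1165°, longitude 75.0582°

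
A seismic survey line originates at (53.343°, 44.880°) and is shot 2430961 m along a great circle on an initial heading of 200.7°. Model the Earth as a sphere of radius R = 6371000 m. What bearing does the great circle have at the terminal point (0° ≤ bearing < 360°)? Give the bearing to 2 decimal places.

final bearing 194.48°

Central angle δ = d/R = 0.381567 rad.
Start latitude φ₁ = 0.931011 rad; initial bearing θ = 3.502876 rad.
sin φ₂ = sin φ₁ cos δ + cos φ₁ sin δ cos θ = (0.802224)(0.928082) + (0.597023)(0.372375)(-0.935444) = 0.536565
φ₂ = asin(0.536565) = 0.566362 rad = 32.450°.
Δλ = atan2( sin θ sin δ cos φ₁ , cos δ − sin φ₁ sin φ₂ ) = atan2(-0.078583, 0.497637) = -0.156620 rad = -8.974°.
Hence λ₂ = 44.880° + -8.974° = 35.906°.
The forward bearing on arrival equals the back-azimuth from the destination plus 180°.
Back-azimuth from P₂ (32.45°, 35.91°) to P₁ (53.34°, 44.88°), with Δλ' = λ₁ − λ₂ = 8.97°: atan2( sin Δλ' cos φ₁ , cos φ₂ sin φ₁ − sin φ₂ cos φ₁ cos Δλ' ) = 14.48°.
Final bearing = (14.48° + 180°) mod 360° = 194.48°.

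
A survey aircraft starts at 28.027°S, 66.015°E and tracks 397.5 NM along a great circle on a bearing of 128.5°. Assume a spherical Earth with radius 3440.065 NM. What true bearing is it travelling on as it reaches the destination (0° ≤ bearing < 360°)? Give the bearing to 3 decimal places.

final bearing 125.440°

The arc subtends δ = 397.5/3440.065 = 0.115550 rad at the centre.
Start latitude φ₁ = -0.489163 rad; initial bearing θ = 2.242748 rad.
Applying the spherical law of cosines for sides, sin φ₂ = sin φ₁ cos δ + cos φ₁ sin δ cos θ = -0.530109, so φ₂ = -32.013°.
For the longitude increment, Δλ = atan2( sin θ sin δ cos φ₁, cos δ − sin φ₁ sin φ₂ ) = atan2(0.079648, 0.744240) = 6.108°.
Hence λ₂ = 66.015° + 6.108° = 72.123°.
The forward bearing on arrival equals the back-azimuth from the destination plus 180°.
Back-azimuth from P₂ (-32.013°, 72.123°) to P₁ (-28.027°, 66.015°), with Δλ' = λ₁ − λ₂ = -6.108°: atan2( sin Δλ' cos φ₁ , cos φ₂ sin φ₁ − sin φ₂ cos φ₁ cos Δλ' ) = 305.440°.
Final bearing = (305.440° + 180°) mod 360° = 125.440°.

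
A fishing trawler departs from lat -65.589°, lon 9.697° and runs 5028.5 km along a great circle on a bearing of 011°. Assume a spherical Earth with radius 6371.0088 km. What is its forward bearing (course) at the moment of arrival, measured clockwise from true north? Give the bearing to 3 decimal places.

δ = 5028.5/6371.0088 = 0.789278 rad (45.2223°).
Start latitude φ₁ = -1.144744 rad; initial bearing θ = 0.191986 rad.
Destination latitude: φ₂ = arcsin( sin φ₁ cos δ + cos φ₁ sin δ cos θ ) = arcsin(-0.353417) = -20.696°.
Then Δλ = atan2(0.055977, 0.382535) = 0.145299 rad, from sin θ sin δ cos φ₁ over cos δ − sin φ₁ sin φ₂.
Hence λ₂ = 9.697° + 8.325° = 18.022°.
The forward bearing on arrival equals the back-azimuth from the destination plus 180°.
Back-azimuth from P₂ (-20.696°, 18.022°) to P₁ (-65.589°, 9.697°), with Δλ' = λ₁ − λ₂ = -8.325°: atan2( sin Δλ' cos φ₁ , cos φ₂ sin φ₁ − sin φ₂ cos φ₁ cos Δλ' ) = 184.836°.
Final bearing = (184.836° + 180°) mod 360° = 4.836°.

final bearing 4.836°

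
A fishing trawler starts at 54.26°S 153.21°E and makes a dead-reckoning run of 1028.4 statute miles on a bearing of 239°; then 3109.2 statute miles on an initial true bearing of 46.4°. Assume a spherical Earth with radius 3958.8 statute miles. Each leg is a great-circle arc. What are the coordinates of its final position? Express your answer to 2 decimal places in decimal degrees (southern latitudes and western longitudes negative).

Apply the spherical direct solution leg by leg, carrying full precision between legs.
Leg 1: from (-54.26°, 153.21°), δ = 1028.4/3958.8 = 0.259776 rad, θ = 239° → φ = -59.51°, λ = 127.49°.
Leg 2: from (-59.51°, 127.49°), δ = 3109.2/3958.8 = 0.785390 rad, θ = 46.4° → φ = -21.22°, λ = 160.81°.

latitude -21.22°, longitude 160.81°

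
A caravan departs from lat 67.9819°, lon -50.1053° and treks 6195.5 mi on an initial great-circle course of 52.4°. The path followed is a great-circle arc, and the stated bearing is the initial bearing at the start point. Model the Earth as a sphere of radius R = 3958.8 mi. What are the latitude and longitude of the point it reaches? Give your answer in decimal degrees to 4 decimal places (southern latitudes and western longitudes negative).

latitude 13.5396°, longitude 75.3148°

The arc subtends δ = 6195.5/3958.8 = 1.564994 rad at the centre.
With φ₁ = 67.9819° = 1.186508 rad and θ = 52.4° = 0.914553 rad:
Destination latitude: φ₂ = arcsin( sin φ₁ cos δ + cos φ₁ sin δ cos θ ) = arcsin(0.234118) = 13.5396°.
Δλ = atan2( sin θ sin δ cos φ₁ , cos δ − sin φ₁ sin φ₂ ) = atan2(0.297024, -0.211241) = 2.188994 rad = 125.4201°.
λ₂ = λ₁ + Δλ = 75.3148°.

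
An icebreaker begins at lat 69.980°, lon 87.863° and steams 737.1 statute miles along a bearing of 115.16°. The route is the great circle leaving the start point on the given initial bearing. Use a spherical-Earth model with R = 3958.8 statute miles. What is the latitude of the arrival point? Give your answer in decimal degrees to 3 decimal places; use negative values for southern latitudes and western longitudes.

latitude 63.688°

Central angle δ = d/R = 0.186193 rad.
With φ₁ = 69.980° = 1.221381 rad and θ = 115.16° = 2.009921 rad:
Destination latitude: φ₂ = arcsin( sin φ₁ cos δ + cos φ₁ sin δ cos θ ) = arcsin(0.896390) = 63.688°.
For the longitude increment, Δλ = atan2( sin θ sin δ cos φ₁, cos δ − sin φ₁ sin φ₂ ) = atan2(0.057362, 0.140492) = 22.210°.
Hence λ₂ = 87.863° + 22.210° = 110.073°.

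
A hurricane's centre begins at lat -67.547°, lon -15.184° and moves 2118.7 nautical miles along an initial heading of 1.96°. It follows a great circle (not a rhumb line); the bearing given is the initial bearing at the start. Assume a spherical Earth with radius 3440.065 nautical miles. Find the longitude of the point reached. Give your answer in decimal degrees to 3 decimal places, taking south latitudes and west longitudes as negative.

δ = 2118.7/3440.065 = 0.615890 rad (35.2879°).
Converting: φ₁ = -1.178918 rad, θ = 0.034208 rad.
Destination latitude: φ₂ = arcsin( sin φ₁ cos δ + cos φ₁ sin δ cos θ ) = arcsin(-0.533878) = -32.268°.
Δλ = atan2( sin θ sin δ cos φ₁ , cos δ − sin φ₁ sin φ₂ ) = atan2(0.007546, 0.322853) = 0.023369 rad = 1.339°.
λ₂ = -15.184° + 1.339° = -13.845°.

longitude -13.845°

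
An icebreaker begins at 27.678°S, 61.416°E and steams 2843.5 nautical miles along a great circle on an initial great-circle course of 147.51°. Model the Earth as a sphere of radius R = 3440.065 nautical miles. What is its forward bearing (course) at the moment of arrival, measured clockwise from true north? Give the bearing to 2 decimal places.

final bearing 109.05°

The arc subtends δ = 2843.5/3440.065 = 0.826583 rad at the centre.
With φ₁ = -27.678° = -0.483072 rad and θ = 147.51° = 2.574535 rad:
Destination latitude: φ₂ = arcsin( sin φ₁ cos δ + cos φ₁ sin δ cos θ ) = arcsin(-0.864135) = -59.784°.
Δλ = atan2( sin θ sin δ cos φ₁ , cos δ − sin φ₁ sin φ₂ ) = atan2(0.349926, 0.276001) = 0.902958 rad = 51.736°.
Hence λ₂ = 61.416° + 51.736° = 113.152°.
The forward bearing on arrival equals the back-azimuth from the destination plus 180°.
Back-azimuth from P₂ (-59.78°, 113.15°) to P₁ (-27.68°, 61.42°), with Δλ' = λ₁ − λ₂ = -51.74°: atan2( sin Δλ' cos φ₁ , cos φ₂ sin φ₁ − sin φ₂ cos φ₁ cos Δλ' ) = 289.05°.
Final bearing = (289.05° + 180°) mod 360° = 109.05°.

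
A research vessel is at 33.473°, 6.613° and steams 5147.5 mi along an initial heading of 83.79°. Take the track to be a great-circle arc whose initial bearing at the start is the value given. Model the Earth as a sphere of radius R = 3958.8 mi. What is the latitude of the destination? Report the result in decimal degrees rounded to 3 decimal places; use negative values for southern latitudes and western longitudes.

latitude 13.553°

Central angle δ = d/R = 1.300268 rad.
With φ₁ = 33.473° = 0.584214 rad and θ = 83.79° = 1.462411 rad:
Applying the spherical law of cosines for sides, sin φ₂ = sin φ₁ cos δ + cos φ₁ sin δ cos θ = 0.234345, so φ₂ = 13.553°.
For the longitude increment, Δλ = atan2( sin θ sin δ cos φ₁, cos δ − sin φ₁ sin φ₂ ) = atan2(0.799091, 0.137989) = 80.203°.
Hence λ₂ = 6.613° + 80.203° = 86.816°.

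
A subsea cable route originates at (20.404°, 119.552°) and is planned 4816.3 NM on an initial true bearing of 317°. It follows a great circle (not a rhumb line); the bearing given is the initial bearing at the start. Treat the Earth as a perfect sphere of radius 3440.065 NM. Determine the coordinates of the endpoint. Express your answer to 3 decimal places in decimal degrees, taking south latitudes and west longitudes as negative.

Central angle δ = d/R = 1.400061 rad.
Start latitude φ₁ = 0.356117 rad; initial bearing θ = 5.532694 rad.
Destination latitude: φ₂ = arcsin( sin φ₁ cos δ + cos φ₁ sin δ cos θ ) = arcsin(0.734736) = 47.285°.
Δλ = atan2( sin θ sin δ cos φ₁ , cos δ − sin φ₁ sin φ₂ ) = atan2(-0.629914, -0.086249) = -1.706873 rad = -97.797°.
λ₂ = λ₁ + Δλ = 21.755°.

latitude 47.285°, longitude 21.755°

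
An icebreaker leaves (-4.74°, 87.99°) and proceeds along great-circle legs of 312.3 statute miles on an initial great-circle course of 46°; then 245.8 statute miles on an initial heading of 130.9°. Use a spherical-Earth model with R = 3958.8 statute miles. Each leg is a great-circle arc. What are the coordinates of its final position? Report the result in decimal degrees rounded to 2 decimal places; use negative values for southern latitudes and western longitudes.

Apply the spherical direct solution leg by leg, carrying full precision between legs.
Leg 1: from (-4.74°, 87.99°), δ = 312.3/3958.8 = 0.078888 rad, θ = 46° → φ = -1.59°, λ = 91.24°.
Leg 2: from (-1.59°, 91.24°), δ = 245.8/3958.8 = 0.062090 rad, θ = 130.9° → φ = -3.92°, λ = 93.94°.

latitude -3.92°, longitude 93.94°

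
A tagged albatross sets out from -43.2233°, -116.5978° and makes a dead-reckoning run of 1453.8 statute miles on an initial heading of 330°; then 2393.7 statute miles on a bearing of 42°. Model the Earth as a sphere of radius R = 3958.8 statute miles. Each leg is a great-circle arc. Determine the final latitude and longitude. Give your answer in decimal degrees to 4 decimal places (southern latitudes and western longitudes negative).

latitude 2.6004°, longitude -105.5819°

Apply the spherical direct solution leg by leg, carrying full precision between legs.
Leg 1: from (-43.2233°, -116.5978°), δ = 1453.8/3958.8 = 0.367232 rad, θ = 330° → φ = -24.3688°, λ = -127.9637°.
Leg 2: from (-24.3688°, -127.9637°), δ = 2393.7/3958.8 = 0.604653 rad, θ = 42° → φ = 2.6004°, λ = -105.5819°.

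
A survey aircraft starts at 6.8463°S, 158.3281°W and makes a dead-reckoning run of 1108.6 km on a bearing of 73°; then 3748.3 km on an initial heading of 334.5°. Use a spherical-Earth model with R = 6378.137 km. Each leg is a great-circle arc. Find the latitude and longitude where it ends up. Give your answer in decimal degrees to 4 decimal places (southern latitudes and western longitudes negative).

Apply the spherical direct solution leg by leg, carrying full precision between legs.
Leg 1: from (-6.8463°, -158.3281°), δ = 1108.6/6378.137 = 0.173813 rad, θ = 73° → φ = -3.8537°, λ = -148.7869°.
Leg 2: from (-3.8537°, -148.7869°), δ = 3748.3/6378.137 = 0.587679 rad, θ = 334.5° → φ = 26.3183°, λ = -164.2306°.

latitude 26.3183°, longitude -164.2306°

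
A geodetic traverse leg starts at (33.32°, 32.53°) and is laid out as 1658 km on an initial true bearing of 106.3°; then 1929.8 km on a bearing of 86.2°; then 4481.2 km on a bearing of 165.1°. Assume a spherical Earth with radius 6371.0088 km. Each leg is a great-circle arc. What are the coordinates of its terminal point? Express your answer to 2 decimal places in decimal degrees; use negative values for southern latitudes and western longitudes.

Apply the spherical direct solution leg by leg, carrying full precision between legs.
Leg 1: from (33.32°, 32.53°), δ = 1658/6371.0088 = 0.260241 rad, θ = 106.3° → φ = 28.06°, λ = 48.78°.
Leg 2: from (28.06°, 48.78°), δ = 1929.8/6371.0088 = 0.302903 rad, θ = 86.2° → φ = 27.81°, λ = 68.45°.
Leg 3: from (27.81°, 68.45°), δ = 4481.2/6371.0088 = 0.703374 rad, θ = 165.1° → φ = -11.37°, λ = 78.21°.

latitude -11.37°, longitude 78.21°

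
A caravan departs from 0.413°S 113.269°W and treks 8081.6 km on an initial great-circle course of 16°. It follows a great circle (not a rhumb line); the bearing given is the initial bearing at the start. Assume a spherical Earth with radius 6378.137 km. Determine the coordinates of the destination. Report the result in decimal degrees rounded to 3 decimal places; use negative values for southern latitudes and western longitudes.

latitude 66.218°, longitude -72.558°

δ = 8081.6/6378.137 = 1.267078 rad (72.5982°).
With φ₁ = -0.413° = -0.007208 rad and θ = 16° = 0.279253 rad:
Destination latitude: φ₂ = arcsin( sin φ₁ cos δ + cos φ₁ sin δ cos θ ) = arcsin(0.915086) = 66.218°.
Then Δλ = atan2(0.263015, 0.305666) = 0.710538 rad, from sin θ sin δ cos φ₁ over cos δ − sin φ₁ sin φ₂.
λ₂ = -113.269° + 40.711° = -72.558°.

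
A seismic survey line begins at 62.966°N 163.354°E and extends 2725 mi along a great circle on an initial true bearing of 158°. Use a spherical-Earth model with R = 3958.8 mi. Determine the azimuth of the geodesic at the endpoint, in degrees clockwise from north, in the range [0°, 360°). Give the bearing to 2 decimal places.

δ = 2725/3958.8 = 0.688340 rad (39.4390°).
With φ₁ = 62.966° = 1.098964 rad and θ = 158° = 2.757620 rad:
sin φ₂ = sin φ₁ cos δ + cos φ₁ sin δ cos θ = (0.890737)(0.772302) + (0.454519)(0.635256)(-0.927184) = 0.420206
φ₂ = asin(0.420206) = 0.433673 rad = 24.848°.
Δλ = atan2( sin θ sin δ cos φ₁ , cos δ − sin φ₁ sin φ₂ ) = atan2(0.108162, 0.398008) = 0.265351 rad = 15.203°.
Hence λ₂ = 163.354° + 15.203° = 178.557°.
The forward bearing on arrival equals the back-azimuth from the destination plus 180°.
Back-azimuth from P₂ (24.85°, 178.56°) to P₁ (62.97°, 163.35°), with Δλ' = λ₁ − λ₂ = -15.20°: atan2( sin Δλ' cos φ₁ , cos φ₂ sin φ₁ − sin φ₂ cos φ₁ cos Δλ' ) = 349.19°.
Final bearing = (349.19° + 180°) mod 360° = 169.19°.

final bearing 169.19°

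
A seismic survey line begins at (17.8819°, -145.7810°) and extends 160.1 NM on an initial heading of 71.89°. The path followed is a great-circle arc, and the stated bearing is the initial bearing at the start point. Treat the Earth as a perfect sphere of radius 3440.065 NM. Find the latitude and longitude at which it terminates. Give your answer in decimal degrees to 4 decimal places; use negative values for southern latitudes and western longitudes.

latitude 18.6923°, longitude -143.1054°

The arc subtends δ = 160.1/3440.065 = 0.046540 rad at the centre.
Start latitude φ₁ = 0.312098 rad; initial bearing θ = 1.254717 rad.
sin φ₂ = sin φ₁ cos δ + cos φ₁ sin δ cos θ = (0.307056)(0.998917) + (0.951691)(0.046523)(0.310842) = 0.320486
φ₂ = asin(0.320486) = 0.326243 rad = 18.6923°.
For the longitude increment, Δλ = atan2( sin θ sin δ cos φ₁, cos δ − sin φ₁ sin φ₂ ) = atan2(0.042082, 0.900510) = 2.6756°.
Hence λ₂ = -145.7810° + 2.6756° = -143.1054°.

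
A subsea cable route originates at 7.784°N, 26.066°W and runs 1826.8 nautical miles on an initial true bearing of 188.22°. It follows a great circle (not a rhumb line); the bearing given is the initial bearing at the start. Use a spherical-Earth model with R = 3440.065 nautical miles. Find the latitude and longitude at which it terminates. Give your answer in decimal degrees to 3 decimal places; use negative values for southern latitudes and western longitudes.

The arc subtends δ = 1826.8/3440.065 = 0.531036 rad at the centre.
Start latitude φ₁ = 0.135856 rad; initial bearing θ = 3.285059 rad.
Destination latitude: φ₂ = arcsin( sin φ₁ cos δ + cos φ₁ sin δ cos θ ) = arcsin(-0.379819) = -22.323°.
Then Δλ = atan2(-0.071739, 0.913725) = -0.078352 rad, from sin θ sin δ cos φ₁ over cos δ − sin φ₁ sin φ₂.
Hence λ₂ = -26.066° + -4.489° = -30.555°.

latitude -22.323°, longitude -30.555°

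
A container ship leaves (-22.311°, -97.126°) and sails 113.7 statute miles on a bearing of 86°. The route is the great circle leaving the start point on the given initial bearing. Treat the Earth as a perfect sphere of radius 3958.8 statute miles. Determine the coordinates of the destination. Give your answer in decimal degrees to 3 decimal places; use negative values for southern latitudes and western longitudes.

Angular distance δ = d/R = 113.7 / 3958.8 = 0.028721 rad.
Converting: φ₁ = -0.389400 rad, θ = 1.500983 rad.
Destination latitude: φ₂ = arcsin( sin φ₁ cos δ + cos φ₁ sin δ cos θ ) = arcsin(-0.377624) = -22.187°.
For the longitude increment, Δλ = atan2( sin θ sin δ cos φ₁, cos δ − sin φ₁ sin φ₂ ) = atan2(0.026502, 0.856229) = 1.773°.
Hence λ₂ = -97.126° + 1.773° = -95.353°.

latitude -22.187°, longitude -95.353°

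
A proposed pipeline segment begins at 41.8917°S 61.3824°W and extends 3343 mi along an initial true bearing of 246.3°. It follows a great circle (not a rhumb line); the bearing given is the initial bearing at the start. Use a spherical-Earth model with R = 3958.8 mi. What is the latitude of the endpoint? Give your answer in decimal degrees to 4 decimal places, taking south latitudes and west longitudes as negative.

latitude -41.8481°

Angular distance δ = d/R = 3343 / 3958.8 = 0.844448 rad.
Start latitude φ₁ = -0.731148 rad; initial bearing θ = 4.298746 rad.
Applying the spherical law of cosines for sides, sin φ₂ = sin φ₁ cos δ + cos φ₁ sin δ cos θ = -0.667159, so φ₂ = -41.8481°.
For the longitude increment, Δλ = atan2( sin θ sin δ cos φ₁, cos δ − sin φ₁ sin φ₂ ) = atan2(-0.509587, 0.218666) = -66.7756°.
λ₂ = -61.3824° + -66.7756° = -128.1580°.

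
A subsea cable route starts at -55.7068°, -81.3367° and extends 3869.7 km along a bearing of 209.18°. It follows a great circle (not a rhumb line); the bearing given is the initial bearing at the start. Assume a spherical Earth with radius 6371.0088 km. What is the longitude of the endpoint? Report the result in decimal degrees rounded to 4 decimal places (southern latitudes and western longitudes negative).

longitude -160.9555°

Angular distance δ = d/R = 3869.7 / 6371.0088 = 0.607392 rad.
Converting: φ₁ = -0.972267 rad, θ = 3.650880 rad.
Applying the spherical law of cosines for sides, sin φ₂ = sin φ₁ cos δ + cos φ₁ sin δ cos θ = -0.959152, so φ₂ = -73.5671°.
Then Δλ = atan2(-0.156780, 0.028721) = -1.389610 rad, from sin θ sin δ cos φ₁ over cos δ − sin φ₁ sin φ₂.
Hence λ₂ = -81.3367° + -79.6188° = -160.9555°.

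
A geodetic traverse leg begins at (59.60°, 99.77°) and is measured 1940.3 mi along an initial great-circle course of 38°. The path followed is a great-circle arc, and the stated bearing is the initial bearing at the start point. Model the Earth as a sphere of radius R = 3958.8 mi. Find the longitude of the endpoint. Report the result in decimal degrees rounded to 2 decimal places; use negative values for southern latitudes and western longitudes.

The arc subtends δ = 1940.3/3958.8 = 0.490123 rad at the centre.
Converting: φ₁ = 1.040216 rad, θ = 0.663225 rad.
Destination latitude: φ₂ = arcsin( sin φ₁ cos δ + cos φ₁ sin δ cos θ ) = arcsin(0.948684) = 71.57°.
Then Δλ = atan2(0.146655, 0.064022) = 1.159187 rad, from sin θ sin δ cos φ₁ over cos δ − sin φ₁ sin φ₂.
λ₂ = λ₁ + Δλ = 166.19°.

longitude 166.19°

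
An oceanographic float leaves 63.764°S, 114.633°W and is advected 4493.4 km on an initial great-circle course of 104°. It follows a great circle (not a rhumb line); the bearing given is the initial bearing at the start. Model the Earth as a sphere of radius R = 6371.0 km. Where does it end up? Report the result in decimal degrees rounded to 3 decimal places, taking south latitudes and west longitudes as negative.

latitude -48.791°, longitude -41.935°

Angular distance δ = d/R = 4493.4 / 6371 = 0.705290 rad.
Converting: φ₁ = -1.112892 rad, θ = 1.815142 rad.
sin φ₂ = sin φ₁ cos δ + cos φ₁ sin δ cos θ = (-0.896981)(0.761424) + (0.442070)(0.648254)(-0.241922) = -0.752311
φ₂ = asin(-0.752311) = -0.851563 rad = -48.791°.
Δλ = atan2( sin θ sin δ cos φ₁ , cos δ − sin φ₁ sin φ₂ ) = atan2(0.278061, 0.086615) = 1.268825 rad = 72.698°.
λ₂ = λ₁ + Δλ = -41.935°.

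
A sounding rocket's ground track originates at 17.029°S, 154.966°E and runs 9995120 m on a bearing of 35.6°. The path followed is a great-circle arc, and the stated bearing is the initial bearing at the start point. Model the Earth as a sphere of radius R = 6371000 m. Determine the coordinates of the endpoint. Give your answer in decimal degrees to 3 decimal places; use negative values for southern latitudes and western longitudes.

The arc subtends δ = 9995120/6371000 = 1.568846 rad at the centre.
With φ₁ = -17.029° = -0.297212 rad and θ = 35.6° = 0.621337 rad:
sin φ₂ = sin φ₁ cos δ + cos φ₁ sin δ cos θ = (-0.292856)(0.001950) + (0.956157)(0.999998)(0.813101) = 0.776879
φ₂ = asin(0.776879) = 0.889694 rad = 50.976°.
Then Δλ = atan2(0.556600, 0.229463) = 1.179766 rad, from sin θ sin δ cos φ₁ over cos δ − sin φ₁ sin φ₂.
λ₂ = 154.966° + 67.596° = 222.562°, normalized to (−180°, 180°] → -137.438°.

latitude 50.976°, longitude -137.438°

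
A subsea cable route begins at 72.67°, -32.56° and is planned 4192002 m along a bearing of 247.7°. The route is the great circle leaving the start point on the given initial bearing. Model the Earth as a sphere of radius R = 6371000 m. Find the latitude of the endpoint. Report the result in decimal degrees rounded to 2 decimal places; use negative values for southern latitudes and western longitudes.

Angular distance δ = d/R = 4192002 / 6371000 = 0.657982 rad.
With φ₁ = 72.67° = 1.268331 rad and θ = 247.7° = 4.323181 rad:
Applying the spherical law of cosines for sides, sin φ₂ = sin φ₁ cos δ + cos φ₁ sin δ cos θ = 0.686190, so φ₂ = 43.33°.
Δλ = atan2( sin θ sin δ cos φ₁ , cos δ − sin φ₁ sin φ₂ ) = atan2(-0.168533, 0.136188) = -0.891149 rad = -51.06°.
λ₂ = λ₁ + Δλ = -83.62°.

latitude 43.33°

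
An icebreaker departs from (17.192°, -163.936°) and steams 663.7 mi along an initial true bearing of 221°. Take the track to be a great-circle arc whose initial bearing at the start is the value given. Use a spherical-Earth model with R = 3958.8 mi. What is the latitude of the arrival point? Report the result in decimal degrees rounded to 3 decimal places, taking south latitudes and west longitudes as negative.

latitude 9.853°

Angular distance δ = d/R = 663.7 / 3958.8 = 0.167652 rad.
Start latitude φ₁ = 0.300057 rad; initial bearing θ = 3.857178 rad.
Applying the spherical law of cosines for sides, sin φ₂ = sin φ₁ cos δ + cos φ₁ sin δ cos θ = 0.171121, so φ₂ = 9.853°.
Δλ = atan2( sin θ sin δ cos φ₁ , cos δ − sin φ₁ sin φ₂ ) = atan2(-0.104584, 0.935400) = -0.111344 rad = -6.380°.
λ₂ = λ₁ + Δλ = -170.316°.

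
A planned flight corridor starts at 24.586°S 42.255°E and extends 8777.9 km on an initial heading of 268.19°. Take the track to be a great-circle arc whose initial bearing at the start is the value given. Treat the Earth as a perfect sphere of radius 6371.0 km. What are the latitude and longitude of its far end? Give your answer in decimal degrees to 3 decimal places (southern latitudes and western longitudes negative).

latitude -6.200°, longitude -38.395°

Angular distance δ = d/R = 8777.9 / 6371 = 1.377790 rad.
With φ₁ = -24.586° = -0.429107 rad and θ = 268.19° = 4.680799 rad:
Destination latitude: φ₂ = arcsin( sin φ₁ cos δ + cos φ₁ sin δ cos θ ) = arcsin(-0.107993) = -6.200°.
Δλ = atan2( sin θ sin δ cos φ₁ , cos δ − sin φ₁ sin φ₂ ) = atan2(-0.892008, 0.146879) = -1.407600 rad = -80.650°.
Hence λ₂ = 42.255° + -80.650° = -38.395°.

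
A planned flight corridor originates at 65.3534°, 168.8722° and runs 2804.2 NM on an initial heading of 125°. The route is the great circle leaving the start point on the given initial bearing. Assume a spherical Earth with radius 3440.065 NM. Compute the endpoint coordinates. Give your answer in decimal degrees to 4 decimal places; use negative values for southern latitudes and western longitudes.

latitude 26.6915°, longitude -149.2674°

Central angle δ = d/R = 0.815159 rad.
Converting: φ₁ = 1.140632 rad, θ = 2.181662 rad.
Destination latitude: φ₂ = arcsin( sin φ₁ cos δ + cos φ₁ sin δ cos θ ) = arcsin(0.449186) = 26.6915°.
Then Δλ = atan2(0.248630, 0.277489) = 0.730601 rad, from sin θ sin δ cos φ₁ over cos δ − sin φ₁ sin φ₂.
λ₂ = 168.8722° + 41.8604° = 210.7326°, normalized to (−180°, 180°] → -149.2674°.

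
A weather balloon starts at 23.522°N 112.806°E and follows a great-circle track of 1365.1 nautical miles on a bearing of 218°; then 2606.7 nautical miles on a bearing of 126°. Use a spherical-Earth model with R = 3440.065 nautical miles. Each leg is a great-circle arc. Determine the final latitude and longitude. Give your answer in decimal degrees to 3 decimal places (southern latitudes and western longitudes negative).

Apply the spherical direct solution leg by leg, carrying full precision between legs.
Leg 1: from (23.522°, 112.806°), δ = 1365.1/3440.065 = 0.396824 rad, θ = 218° → φ = 5.097°, λ = 98.985°.
Leg 2: from (5.097°, 98.985°), δ = 2606.7/3440.065 = 0.757747 rad, θ = 126° → φ = -19.746°, λ = 135.196°.

latitude -19.746°, longitude 135.196°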